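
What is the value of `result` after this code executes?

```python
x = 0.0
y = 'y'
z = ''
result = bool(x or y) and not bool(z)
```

x = 0.0; y = 'y'; z = ''; result = True

True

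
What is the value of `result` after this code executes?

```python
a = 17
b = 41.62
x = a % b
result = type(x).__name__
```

a is int; b is float; x is float; result = 'float'

'float'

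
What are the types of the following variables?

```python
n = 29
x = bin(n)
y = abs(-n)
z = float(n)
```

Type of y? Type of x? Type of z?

abs() of int returns int; bin() returns str; float() returns float

int, str, float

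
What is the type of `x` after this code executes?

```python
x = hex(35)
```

hex() returns str representation

str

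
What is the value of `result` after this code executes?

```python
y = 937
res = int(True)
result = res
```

y = 937; res = 1; result = 1

1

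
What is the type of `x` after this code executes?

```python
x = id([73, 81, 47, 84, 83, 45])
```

id() returns int

int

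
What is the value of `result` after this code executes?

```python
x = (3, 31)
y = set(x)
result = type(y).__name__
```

x is tuple; y is set; result = 'set'

'set'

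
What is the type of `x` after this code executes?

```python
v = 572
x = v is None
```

'is' comparison returns bool

bool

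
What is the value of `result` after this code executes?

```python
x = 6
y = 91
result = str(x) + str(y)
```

x = 6; y = 91; result = '691'

'691'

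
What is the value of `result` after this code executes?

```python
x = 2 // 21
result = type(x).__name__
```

x is int; result = 'int'

'int'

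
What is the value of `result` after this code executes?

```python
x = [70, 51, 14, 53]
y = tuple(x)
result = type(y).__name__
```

x is list; y is tuple; result = 'tuple'

'tuple'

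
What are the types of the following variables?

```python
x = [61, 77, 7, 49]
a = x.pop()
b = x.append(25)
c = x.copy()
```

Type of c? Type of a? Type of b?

copy() returns list; pop() returns element; append() returns None

list, int, NoneType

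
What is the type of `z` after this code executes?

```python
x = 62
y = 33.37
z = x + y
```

int + float = float

float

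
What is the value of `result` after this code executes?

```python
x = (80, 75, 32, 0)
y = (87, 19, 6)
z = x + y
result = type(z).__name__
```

x is tuple; y is tuple; z is tuple; result = 'tuple'

'tuple'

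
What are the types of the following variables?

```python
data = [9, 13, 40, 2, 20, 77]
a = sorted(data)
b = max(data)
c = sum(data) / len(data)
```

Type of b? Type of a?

max of ints returns int; sorted() returns list

int, list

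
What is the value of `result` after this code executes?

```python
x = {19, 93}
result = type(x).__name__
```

x is set; result = 'set'

'set'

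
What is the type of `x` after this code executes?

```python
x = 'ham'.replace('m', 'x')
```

str.replace() returns str

str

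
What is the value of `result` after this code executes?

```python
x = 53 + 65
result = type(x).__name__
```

x is int; result = 'int'

'int'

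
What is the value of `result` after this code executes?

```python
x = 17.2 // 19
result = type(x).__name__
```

x is float; result = 'float'

'float'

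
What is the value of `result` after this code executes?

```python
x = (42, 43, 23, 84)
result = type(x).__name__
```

x is tuple; result = 'tuple'

'tuple'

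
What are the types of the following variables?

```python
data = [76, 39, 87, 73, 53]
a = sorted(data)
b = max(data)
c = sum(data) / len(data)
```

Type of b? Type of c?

max of ints returns int; int / int = float

int, float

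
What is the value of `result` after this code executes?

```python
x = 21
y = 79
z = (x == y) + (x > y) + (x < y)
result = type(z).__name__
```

x is int; y is int; z is int; result = 'int'

'int'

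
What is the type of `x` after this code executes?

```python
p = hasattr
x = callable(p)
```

callable() returns bool

bool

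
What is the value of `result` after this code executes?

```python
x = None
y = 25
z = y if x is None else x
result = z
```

x = None; y = 25; z = 25; result = 25

25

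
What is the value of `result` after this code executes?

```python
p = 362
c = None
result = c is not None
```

p = 362; c = None; result = False

False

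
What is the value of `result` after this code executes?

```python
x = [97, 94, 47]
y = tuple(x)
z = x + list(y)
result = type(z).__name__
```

x is list; y is tuple; z is list; result = 'list'

'list'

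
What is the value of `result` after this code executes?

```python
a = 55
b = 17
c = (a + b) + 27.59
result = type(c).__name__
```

a is int; b is int; c is float; result = 'float'

'float'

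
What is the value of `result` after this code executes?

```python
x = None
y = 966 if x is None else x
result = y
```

x = None; y = 966; result = 966

966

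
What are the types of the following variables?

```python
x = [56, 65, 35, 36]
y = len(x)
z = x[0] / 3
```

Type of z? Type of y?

int / int = float; len() returns int

float, int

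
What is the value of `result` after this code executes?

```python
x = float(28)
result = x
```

x = 28.0; result = 28.0

28.0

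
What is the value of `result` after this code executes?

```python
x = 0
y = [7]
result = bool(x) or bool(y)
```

x = 0; y = [7]; result = True

True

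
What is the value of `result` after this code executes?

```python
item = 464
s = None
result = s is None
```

item = 464; s = None; result = True

True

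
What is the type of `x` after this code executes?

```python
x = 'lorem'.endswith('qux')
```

str.endswith() returns bool

bool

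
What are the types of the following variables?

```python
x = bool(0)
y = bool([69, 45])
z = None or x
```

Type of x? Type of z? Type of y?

bool() returns bool; None or bool returns the bool; bool() returns bool

bool, bool, bool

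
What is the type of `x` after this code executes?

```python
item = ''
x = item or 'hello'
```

'or' returns first truthy value (str)

str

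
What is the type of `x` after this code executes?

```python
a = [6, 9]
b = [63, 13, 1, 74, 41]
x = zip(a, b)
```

zip() returns a zip object

zip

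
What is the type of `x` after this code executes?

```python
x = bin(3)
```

bin() returns str representation

str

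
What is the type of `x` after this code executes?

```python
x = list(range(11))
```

list(range()) returns list

list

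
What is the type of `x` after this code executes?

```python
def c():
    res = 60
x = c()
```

Function without return returns None

NoneType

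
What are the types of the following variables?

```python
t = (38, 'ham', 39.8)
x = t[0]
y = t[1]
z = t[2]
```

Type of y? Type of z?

tuple[1] is str; tuple[2] is float

str, float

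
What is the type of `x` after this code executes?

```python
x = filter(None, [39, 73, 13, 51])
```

filter() returns a filter object

filter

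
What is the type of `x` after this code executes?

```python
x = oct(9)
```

oct() returns str representation

str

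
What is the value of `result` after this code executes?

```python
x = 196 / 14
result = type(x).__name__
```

x is float; result = 'float'

'float'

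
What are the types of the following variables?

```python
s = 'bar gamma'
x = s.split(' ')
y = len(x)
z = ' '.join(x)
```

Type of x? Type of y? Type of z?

str.split() returns list; len() returns int; str.join() returns str

list, int, str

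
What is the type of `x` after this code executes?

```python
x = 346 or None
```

'or' returns first truthy value

int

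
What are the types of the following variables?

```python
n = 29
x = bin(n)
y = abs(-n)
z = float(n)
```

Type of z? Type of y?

float() returns float; abs() of int returns int

float, int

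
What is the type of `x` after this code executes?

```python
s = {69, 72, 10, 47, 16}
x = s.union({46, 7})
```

set.union() returns a new set

set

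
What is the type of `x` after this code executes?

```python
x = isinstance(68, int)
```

isinstance() returns bool

bool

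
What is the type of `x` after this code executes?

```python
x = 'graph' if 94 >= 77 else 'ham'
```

Both branches of conditional are str

str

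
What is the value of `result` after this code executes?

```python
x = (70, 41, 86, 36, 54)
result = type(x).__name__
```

x is tuple; result = 'tuple'

'tuple'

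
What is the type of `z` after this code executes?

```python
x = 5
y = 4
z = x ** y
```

positive int ** positive int = int

int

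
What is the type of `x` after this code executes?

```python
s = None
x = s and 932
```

'and' returns first falsy value (None)

NoneType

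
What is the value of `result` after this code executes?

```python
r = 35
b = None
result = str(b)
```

r = 35; b = None; result = 'None'

'None'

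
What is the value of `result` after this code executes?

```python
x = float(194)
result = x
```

x = 194.0; result = 194.0

194.0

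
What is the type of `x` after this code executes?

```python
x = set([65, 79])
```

set() constructor returns set

set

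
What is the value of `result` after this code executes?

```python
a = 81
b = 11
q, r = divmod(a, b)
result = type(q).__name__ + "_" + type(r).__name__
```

a is int; b is int; q is int; r is int; result = 'int_int'

'int_int'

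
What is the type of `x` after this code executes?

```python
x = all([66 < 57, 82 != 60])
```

all() returns bool

bool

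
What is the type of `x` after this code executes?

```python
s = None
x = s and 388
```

'and' returns first falsy value (None)

NoneType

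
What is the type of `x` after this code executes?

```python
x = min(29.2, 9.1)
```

min() of floats returns float

float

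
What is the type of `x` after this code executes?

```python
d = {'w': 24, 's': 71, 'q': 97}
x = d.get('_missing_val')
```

dict.get() returns None when key not found

NoneType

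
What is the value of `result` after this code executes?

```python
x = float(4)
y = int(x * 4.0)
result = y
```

x = 4.0; y = 16; result = 16

16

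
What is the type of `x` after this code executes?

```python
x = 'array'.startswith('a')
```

str.startswith() returns bool

bool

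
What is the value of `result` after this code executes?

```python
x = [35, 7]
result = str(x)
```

x = [35, 7]; result = '[35, 7]'

'[35, 7]'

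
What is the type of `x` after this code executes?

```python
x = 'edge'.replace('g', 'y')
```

str.replace() returns str

str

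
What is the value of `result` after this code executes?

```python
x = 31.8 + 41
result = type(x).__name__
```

x is float; result = 'float'

'float'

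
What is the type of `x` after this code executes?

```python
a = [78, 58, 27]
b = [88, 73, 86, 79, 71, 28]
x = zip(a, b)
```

zip() returns a zip object

zip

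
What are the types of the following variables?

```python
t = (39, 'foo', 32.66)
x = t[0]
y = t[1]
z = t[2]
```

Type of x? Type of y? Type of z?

tuple[0] is int; tuple[1] is str; tuple[2] is float

int, str, float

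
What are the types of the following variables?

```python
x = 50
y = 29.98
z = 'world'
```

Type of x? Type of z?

x is assigned a bare integer (no decimal point), so it is an int; z is assigned a quoted string literal, so it is a str

int, str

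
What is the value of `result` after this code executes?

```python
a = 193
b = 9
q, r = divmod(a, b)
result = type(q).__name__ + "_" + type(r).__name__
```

a is int; b is int; q is int; r is int; result = 'int_int'

'int_int'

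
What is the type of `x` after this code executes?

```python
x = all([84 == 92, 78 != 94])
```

all() returns bool

bool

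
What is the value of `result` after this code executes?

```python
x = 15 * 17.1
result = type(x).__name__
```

x is float; result = 'float'

'float'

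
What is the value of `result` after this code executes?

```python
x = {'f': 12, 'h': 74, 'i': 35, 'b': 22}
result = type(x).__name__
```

x is dict; result = 'dict'

'dict'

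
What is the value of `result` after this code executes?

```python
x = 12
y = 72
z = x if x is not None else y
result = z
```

x = 12; y = 72; z = 12; result = 12

12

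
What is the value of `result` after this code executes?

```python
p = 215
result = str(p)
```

p = 215; result = '215'

'215'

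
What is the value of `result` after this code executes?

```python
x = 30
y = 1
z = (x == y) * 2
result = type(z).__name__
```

x is int; y is int; z is int; result = 'int'

'int'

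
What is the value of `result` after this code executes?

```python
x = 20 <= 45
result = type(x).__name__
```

x is bool; result = 'bool'

'bool'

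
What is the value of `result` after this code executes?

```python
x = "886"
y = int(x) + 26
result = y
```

x = '886'; y = 912; result = 912

912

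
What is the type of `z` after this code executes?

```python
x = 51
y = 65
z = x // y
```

int // int = int

int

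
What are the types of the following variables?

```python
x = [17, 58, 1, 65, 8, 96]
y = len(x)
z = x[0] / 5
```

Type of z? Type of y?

int / int = float; len() returns int

float, int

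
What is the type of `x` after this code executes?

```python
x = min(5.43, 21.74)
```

min() of floats returns float

float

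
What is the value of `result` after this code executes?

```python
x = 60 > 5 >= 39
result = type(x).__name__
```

x is bool; result = 'bool'

'bool'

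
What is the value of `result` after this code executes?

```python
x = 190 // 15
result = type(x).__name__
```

x is int; result = 'int'

'int'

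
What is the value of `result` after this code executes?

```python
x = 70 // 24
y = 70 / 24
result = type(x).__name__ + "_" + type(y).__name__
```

x is int; y is float; result = 'int_float'

'int_float'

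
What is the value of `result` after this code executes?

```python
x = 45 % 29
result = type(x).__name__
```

x is int; result = 'int'

'int'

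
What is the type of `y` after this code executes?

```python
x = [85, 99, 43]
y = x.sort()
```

list.sort() returns None (mutates in place)

NoneType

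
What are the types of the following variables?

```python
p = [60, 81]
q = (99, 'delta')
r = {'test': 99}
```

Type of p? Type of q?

p is assigned a list literal (square brackets); q is assigned a tuple (parenthesized, comma-separated values)

list, tuple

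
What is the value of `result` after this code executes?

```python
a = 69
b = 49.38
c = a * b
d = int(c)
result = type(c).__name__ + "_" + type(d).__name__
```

a is int; b is float; c is float; d is int; result = 'float_int'

'float_int'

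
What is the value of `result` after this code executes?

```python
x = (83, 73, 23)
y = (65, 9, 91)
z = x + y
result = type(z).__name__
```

x is tuple; y is tuple; z is tuple; result = 'tuple'

'tuple'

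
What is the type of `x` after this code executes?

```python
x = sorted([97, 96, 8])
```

sorted() always returns list

list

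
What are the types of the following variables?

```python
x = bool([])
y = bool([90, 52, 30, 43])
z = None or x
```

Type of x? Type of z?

bool() returns bool; None or bool returns the bool

bool, bool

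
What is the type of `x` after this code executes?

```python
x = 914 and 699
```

'and' with truthy values returns last operand (int)

int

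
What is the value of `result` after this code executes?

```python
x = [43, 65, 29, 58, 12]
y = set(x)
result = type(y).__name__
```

x is list; y is set; result = 'set'

'set'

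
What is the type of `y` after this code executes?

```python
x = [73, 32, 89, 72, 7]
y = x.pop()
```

list.pop() returns the popped element

int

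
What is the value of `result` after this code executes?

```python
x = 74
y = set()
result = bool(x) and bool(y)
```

x = 74; y = set(); result = False

False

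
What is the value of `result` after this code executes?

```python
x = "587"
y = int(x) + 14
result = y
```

x = '587'; y = 601; result = 601

601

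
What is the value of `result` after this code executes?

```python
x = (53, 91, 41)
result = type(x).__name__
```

x is tuple; result = 'tuple'

'tuple'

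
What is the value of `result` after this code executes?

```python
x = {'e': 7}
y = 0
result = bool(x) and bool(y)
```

x = {'e': 7}; y = 0; result = False

False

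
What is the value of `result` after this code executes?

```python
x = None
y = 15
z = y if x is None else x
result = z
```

x = None; y = 15; z = 15; result = 15

15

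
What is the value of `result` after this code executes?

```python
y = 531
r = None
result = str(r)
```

y = 531; r = None; result = 'None'

'None'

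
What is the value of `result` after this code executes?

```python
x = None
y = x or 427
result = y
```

x = None; y = 427; result = 427

427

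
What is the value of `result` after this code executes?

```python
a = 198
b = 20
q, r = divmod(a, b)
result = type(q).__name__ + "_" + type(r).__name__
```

a is int; b is int; q is int; r is int; result = 'int_int'

'int_int'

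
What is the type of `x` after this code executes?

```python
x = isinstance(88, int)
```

isinstance() returns bool

bool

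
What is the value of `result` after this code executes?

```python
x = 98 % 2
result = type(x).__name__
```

x is int; result = 'int'

'int'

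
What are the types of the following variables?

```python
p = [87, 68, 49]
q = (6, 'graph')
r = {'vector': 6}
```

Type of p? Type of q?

p is assigned a list literal (square brackets); q is assigned a tuple (parenthesized, comma-separated values)

list, tuple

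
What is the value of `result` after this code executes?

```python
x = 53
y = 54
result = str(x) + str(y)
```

x = 53; y = 54; result = '5354'

'5354'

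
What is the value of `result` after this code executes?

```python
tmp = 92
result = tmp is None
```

tmp = 92; result = False

False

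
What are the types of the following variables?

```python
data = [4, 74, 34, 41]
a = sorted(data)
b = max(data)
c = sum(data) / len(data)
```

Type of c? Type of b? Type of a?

int / int = float; max of ints returns int; sorted() returns list

float, int, list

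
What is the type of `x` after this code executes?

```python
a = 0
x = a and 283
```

'and' returns first falsy value (0 is int)

int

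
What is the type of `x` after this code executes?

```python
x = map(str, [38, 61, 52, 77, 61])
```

map() returns a map object

map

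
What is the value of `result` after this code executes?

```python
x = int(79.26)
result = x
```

x = 79; result = 79

79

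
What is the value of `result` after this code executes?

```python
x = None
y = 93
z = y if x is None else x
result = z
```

x = None; y = 93; z = 93; result = 93

93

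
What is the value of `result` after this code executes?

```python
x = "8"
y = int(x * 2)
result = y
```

x = '8'; y = 88; result = 88

88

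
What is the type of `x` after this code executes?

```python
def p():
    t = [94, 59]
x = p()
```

Function without return returns None

NoneType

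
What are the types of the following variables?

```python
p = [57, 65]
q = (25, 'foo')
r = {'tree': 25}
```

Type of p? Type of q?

p is assigned a list literal (square brackets); q is assigned a tuple (parenthesized, comma-separated values)

list, tuple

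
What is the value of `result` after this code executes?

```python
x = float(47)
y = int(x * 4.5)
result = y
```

x = 47.0; y = 211; result = 211

211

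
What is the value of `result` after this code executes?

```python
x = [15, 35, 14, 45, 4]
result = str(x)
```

x = [15, 35, 14, 45, 4]; result = '[15, 35, 14, 45, 4]'

'[15, 35, 14, 45, 4]'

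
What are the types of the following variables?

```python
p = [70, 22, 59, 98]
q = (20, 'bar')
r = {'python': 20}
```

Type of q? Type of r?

q is assigned a tuple (parenthesized, comma-separated values); r is assigned a dict literal ({key: value})

tuple, dict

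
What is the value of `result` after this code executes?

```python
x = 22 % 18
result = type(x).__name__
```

x is int; result = 'int'

'int'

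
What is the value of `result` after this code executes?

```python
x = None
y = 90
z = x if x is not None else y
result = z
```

x = None; y = 90; z = 90; result = 90

90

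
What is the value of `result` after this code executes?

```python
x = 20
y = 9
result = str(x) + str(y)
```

x = 20; y = 9; result = '209'

'209'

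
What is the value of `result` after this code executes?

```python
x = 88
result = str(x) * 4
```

x = 88; result = '88888888'

'88888888'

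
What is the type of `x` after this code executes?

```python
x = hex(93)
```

hex() returns str representation

str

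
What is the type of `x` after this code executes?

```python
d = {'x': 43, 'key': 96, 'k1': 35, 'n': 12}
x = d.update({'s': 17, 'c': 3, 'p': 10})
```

dict.update() returns None

NoneType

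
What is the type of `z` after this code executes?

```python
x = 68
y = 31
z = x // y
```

int // int = int

int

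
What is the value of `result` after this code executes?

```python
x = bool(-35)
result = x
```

x = True; result = True

True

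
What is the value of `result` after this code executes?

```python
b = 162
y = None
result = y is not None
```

b = 162; y = None; result = False

False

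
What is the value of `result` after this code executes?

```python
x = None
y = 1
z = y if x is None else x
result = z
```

x = None; y = 1; z = 1; result = 1

1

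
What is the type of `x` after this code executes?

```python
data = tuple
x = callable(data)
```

callable() returns bool

bool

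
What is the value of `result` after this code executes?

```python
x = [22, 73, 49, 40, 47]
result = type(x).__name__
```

x is list; result = 'list'

'list'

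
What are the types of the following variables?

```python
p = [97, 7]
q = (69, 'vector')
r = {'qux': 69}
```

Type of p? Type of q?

p is assigned a list literal (square brackets); q is assigned a tuple (parenthesized, comma-separated values)

list, tuple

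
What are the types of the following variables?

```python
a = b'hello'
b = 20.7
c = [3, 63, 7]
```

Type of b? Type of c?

b is assigned a number with a decimal point, so it is a float; c is assigned a list literal (square brackets)

float, list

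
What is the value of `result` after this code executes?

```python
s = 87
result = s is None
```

s = 87; result = False

False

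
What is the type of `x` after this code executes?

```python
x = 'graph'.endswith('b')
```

str.endswith() returns bool

bool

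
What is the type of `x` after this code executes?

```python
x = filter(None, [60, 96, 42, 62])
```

filter() returns a filter object

filter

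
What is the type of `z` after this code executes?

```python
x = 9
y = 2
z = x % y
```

int % int = int

int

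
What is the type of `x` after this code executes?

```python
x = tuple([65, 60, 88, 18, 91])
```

tuple() constructor returns tuple

tuple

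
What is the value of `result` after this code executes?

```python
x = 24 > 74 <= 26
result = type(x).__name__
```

x is bool; result = 'bool'

'bool'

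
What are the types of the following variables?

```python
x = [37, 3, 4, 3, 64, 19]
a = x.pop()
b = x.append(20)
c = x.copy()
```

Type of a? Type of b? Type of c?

pop() returns element; append() returns None; copy() returns list

int, NoneType, list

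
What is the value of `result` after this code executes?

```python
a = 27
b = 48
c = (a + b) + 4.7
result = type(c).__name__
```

a is int; b is int; c is float; result = 'float'

'float'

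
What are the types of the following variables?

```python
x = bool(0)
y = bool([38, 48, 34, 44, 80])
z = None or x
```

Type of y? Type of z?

bool() returns bool; None or bool returns the bool

bool, bool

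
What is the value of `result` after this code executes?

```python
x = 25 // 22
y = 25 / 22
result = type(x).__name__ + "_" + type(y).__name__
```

x is int; y is float; result = 'int_float'

'int_float'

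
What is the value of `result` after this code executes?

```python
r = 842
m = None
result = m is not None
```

r = 842; m = None; result = False

False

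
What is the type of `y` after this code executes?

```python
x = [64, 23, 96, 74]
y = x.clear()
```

list.clear() returns None

NoneType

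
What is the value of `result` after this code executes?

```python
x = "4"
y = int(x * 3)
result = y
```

x = '4'; y = 444; result = 444

444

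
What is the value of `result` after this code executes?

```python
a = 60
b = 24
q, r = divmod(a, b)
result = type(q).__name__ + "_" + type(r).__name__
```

a is int; b is int; q is int; r is int; result = 'int_int'

'int_int'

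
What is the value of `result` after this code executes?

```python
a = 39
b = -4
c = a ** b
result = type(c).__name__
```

a is int; b is int; c is float; result = 'float'

'float'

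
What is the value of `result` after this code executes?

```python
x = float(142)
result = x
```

x = 142.0; result = 142.0

142.0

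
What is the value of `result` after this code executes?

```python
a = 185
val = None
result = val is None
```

a = 185; val = None; result = True

True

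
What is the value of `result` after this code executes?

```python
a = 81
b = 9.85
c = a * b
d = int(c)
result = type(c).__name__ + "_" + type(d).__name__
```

a is int; b is float; c is float; d is int; result = 'float_int'

'float_int'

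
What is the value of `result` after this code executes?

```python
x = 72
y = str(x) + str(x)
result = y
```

x = 72; y = '7272'; result = '7272'

'7272'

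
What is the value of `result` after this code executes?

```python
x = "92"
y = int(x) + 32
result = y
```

x = '92'; y = 124; result = 124

124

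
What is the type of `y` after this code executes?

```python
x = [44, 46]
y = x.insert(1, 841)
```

list.insert() returns None

NoneType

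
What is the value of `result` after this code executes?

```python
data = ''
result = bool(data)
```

data = ''; result = False

False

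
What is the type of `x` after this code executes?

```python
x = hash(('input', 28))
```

hash() returns int

int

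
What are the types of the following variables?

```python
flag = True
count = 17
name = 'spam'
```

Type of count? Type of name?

count is assigned a bare integer (no decimal point), so it is an int; name is assigned a quoted string literal, so it is a str

int, str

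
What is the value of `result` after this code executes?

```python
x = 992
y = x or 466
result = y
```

x = 992; y = 992; result = 992

992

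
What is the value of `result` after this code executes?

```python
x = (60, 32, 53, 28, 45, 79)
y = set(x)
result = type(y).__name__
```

x is tuple; y is set; result = 'set'

'set'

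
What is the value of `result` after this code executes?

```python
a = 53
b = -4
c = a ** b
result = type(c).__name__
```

a is int; b is int; c is float; result = 'float'

'float'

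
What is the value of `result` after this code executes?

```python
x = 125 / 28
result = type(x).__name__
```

x is float; result = 'float'

'float'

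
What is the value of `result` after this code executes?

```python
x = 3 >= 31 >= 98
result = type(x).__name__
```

x is bool; result = 'bool'

'bool'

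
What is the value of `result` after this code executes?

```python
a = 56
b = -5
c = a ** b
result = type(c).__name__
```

a is int; b is int; c is float; result = 'float'

'float'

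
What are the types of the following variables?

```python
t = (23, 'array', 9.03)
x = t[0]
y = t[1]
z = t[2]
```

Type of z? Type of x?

tuple[2] is float; tuple[0] is int

float, int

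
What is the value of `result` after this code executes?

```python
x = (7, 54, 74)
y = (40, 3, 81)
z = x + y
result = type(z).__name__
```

x is tuple; y is tuple; z is tuple; result = 'tuple'

'tuple'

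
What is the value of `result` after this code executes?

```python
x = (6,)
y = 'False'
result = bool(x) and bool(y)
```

x = (6,); y = 'False'; result = True

True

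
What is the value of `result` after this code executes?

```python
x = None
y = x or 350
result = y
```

x = None; y = 350; result = 350

350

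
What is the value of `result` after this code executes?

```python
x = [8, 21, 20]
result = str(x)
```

x = [8, 21, 20]; result = '[8, 21, 20]'

'[8, 21, 20]'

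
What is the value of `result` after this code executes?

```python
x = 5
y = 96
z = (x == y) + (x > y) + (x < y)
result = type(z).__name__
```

x is int; y is int; z is int; result = 'int'

'int'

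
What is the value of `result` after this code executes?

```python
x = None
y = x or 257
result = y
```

x = None; y = 257; result = 257

257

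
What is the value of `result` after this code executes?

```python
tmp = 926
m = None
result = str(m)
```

tmp = 926; m = None; result = 'None'

'None'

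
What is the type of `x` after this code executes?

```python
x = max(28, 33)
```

max() of ints returns int

int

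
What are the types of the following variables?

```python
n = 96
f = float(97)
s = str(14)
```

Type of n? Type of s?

n is assigned a bare integer (no decimal point), so it is an int; s is assigned the result of calling str(), which returns a str

int, str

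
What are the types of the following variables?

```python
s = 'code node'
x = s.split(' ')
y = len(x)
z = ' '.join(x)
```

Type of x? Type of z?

str.split() returns list; str.join() returns str

list, str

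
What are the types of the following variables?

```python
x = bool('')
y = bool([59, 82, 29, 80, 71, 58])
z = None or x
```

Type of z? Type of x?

None or bool returns the bool; bool() returns bool

bool, bool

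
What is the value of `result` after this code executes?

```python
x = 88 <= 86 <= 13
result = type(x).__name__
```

x is bool; result = 'bool'

'bool'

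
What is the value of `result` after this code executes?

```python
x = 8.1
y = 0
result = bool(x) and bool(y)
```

x = 8.1; y = 0; result = False

False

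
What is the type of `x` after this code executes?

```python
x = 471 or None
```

'or' returns first truthy value

int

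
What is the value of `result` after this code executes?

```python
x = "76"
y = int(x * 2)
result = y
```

x = '76'; y = 7676; result = 7676

7676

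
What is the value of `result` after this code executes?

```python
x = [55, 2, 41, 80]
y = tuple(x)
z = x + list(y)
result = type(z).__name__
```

x is list; y is tuple; z is list; result = 'list'

'list'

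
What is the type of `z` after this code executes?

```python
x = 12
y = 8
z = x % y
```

int % int = int

int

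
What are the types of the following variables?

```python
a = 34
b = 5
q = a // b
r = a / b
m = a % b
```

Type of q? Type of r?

// returns int; / returns float

int, float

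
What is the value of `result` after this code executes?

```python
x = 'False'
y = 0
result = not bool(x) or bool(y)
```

x = 'False'; y = 0; result = False

False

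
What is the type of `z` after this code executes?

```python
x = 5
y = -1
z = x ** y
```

int ** negative = float

float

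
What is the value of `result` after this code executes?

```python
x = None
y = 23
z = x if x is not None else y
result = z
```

x = None; y = 23; z = 23; result = 23

23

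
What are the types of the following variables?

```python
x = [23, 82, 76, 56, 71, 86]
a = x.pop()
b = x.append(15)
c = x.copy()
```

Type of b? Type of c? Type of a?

append() returns None; copy() returns list; pop() returns element

NoneType, list, int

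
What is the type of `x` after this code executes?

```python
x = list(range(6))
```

list(range()) returns list

list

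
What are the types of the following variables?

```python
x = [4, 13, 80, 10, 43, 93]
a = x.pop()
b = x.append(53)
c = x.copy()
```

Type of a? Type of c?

pop() returns element; copy() returns list

int, list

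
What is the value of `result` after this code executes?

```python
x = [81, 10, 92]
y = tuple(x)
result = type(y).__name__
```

x is list; y is tuple; result = 'tuple'

'tuple'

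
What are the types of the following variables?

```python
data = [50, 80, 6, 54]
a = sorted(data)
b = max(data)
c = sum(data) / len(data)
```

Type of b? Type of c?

max of ints returns int; int / int = float

int, float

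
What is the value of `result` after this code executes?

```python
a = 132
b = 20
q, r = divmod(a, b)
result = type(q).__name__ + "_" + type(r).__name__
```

a is int; b is int; q is int; r is int; result = 'int_int'

'int_int'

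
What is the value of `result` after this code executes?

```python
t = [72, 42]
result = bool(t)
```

t = [72, 42]; result = True

True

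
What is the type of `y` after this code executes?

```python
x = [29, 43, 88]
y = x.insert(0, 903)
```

list.insert() returns None

NoneType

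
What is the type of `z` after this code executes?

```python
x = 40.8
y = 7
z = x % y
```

float % int = float

float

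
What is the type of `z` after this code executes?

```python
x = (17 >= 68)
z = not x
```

'not' returns bool

bool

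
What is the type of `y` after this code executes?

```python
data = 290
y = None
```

None has type NoneType

NoneType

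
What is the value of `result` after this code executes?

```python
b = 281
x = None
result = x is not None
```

b = 281; x = None; result = False

False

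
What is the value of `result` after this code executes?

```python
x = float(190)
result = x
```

x = 190.0; result = 190.0

190.0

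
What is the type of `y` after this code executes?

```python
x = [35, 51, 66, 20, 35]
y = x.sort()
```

list.sort() returns None (mutates in place)

NoneType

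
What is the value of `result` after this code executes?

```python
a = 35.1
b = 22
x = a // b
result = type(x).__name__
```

a is float; b is int; x is float; result = 'float'

'float'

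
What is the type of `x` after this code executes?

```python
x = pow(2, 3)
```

pow(int, int) returns int

int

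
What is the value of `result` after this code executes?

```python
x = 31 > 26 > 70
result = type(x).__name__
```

x is bool; result = 'bool'

'bool'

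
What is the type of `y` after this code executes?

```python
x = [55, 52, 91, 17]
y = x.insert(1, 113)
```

list.insert() returns None

NoneType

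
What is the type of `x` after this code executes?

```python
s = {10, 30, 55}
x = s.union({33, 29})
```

set.union() returns a new set

set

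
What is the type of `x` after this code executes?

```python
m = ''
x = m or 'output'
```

'or' returns first truthy value (str)

str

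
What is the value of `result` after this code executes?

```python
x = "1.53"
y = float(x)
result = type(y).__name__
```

x is str; y is float; result = 'float'

'float'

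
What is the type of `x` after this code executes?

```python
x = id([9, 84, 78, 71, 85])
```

id() returns int

int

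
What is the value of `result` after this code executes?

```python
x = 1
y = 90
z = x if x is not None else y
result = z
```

x = 1; y = 90; z = 1; result = 1

1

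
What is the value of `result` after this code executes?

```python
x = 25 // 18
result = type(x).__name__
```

x is int; result = 'int'

'int'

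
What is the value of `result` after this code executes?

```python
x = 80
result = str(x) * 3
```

x = 80; result = '808080'

'808080'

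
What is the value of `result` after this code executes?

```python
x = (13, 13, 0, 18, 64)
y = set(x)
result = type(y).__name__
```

x is tuple; y is set; result = 'set'

'set'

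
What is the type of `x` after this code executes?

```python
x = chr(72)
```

chr() returns str (single char)

str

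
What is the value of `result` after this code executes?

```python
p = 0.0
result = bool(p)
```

p = 0.0; result = False

False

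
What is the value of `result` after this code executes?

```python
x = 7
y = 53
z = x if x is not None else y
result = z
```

x = 7; y = 53; z = 7; result = 7

7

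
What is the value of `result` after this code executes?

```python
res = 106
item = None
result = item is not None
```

res = 106; item = None; result = False

False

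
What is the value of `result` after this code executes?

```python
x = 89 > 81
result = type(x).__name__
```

x is bool; result = 'bool'

'bool'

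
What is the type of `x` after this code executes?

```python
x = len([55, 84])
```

len() always returns int

int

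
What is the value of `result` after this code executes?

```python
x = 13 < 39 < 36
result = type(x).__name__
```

x is bool; result = 'bool'

'bool'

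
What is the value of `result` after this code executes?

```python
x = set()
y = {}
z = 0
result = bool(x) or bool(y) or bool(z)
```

x = set(); y = {}; z = 0; result = False

False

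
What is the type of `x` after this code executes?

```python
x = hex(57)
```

hex() returns str representation

str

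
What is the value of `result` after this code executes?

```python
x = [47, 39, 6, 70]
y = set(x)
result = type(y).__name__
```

x is list; y is set; result = 'set'

'set'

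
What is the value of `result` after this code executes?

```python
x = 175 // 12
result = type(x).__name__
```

x is int; result = 'int'

'int'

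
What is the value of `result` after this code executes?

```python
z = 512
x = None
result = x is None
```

z = 512; x = None; result = True

True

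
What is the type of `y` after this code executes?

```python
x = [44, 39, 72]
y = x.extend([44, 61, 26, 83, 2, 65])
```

list.extend() returns None

NoneType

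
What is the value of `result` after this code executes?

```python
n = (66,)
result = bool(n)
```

n = (66,); result = True

True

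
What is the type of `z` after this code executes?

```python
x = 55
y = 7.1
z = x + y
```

int + float = float

float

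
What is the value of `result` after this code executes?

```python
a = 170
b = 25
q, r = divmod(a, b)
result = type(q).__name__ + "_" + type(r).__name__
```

a is int; b is int; q is int; r is int; result = 'int_int'

'int_int'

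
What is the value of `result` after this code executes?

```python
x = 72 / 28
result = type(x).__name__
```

x is float; result = 'float'

'float'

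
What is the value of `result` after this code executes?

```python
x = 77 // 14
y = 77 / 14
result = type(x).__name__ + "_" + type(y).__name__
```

x is int; y is float; result = 'int_float'

'int_float'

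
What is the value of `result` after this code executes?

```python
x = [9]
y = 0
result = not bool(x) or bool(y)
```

x = [9]; y = 0; result = False

False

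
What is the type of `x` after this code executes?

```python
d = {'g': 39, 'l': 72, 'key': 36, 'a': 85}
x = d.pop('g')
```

dict.pop() returns the value

int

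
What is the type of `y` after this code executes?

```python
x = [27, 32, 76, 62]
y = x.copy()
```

list.copy() returns list

list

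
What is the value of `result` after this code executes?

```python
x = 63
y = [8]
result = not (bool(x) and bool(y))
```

x = 63; y = [8]; result = False

False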